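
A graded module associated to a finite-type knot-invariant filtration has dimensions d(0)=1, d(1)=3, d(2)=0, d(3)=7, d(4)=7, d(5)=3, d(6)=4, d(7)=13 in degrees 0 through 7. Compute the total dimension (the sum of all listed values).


Total dimension = d(0) + d(1) + ... + d(7)
= 1 + 3 + 0 + 7 + 7 + 3 + 4 + 13
= 38

38


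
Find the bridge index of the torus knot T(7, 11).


The bridge number of T(p,q) is min(p,q).
min(7, 11) = 7

7


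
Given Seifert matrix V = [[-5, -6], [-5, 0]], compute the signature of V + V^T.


Step 1: V + V^T = [[-10, -11], [-11, 0]]
Step 2: trace = -10, det = -121
Step 3: Discriminant = (-10)^2 - 4*(-121) = 584
Step 4: Eigenvalues: 7.08305, -17.083
Step 5: Signature = (# positive eigenvalues) - (# negative eigenvalues) = 0

0


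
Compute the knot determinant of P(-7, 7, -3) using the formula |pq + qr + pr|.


Step 1: Compute pq + qr + pr.
pq = (-7)*7 = -49
qr = 7*(-3) = -21
pr = (-7)*(-3) = 21
pq + qr + pr = -49 + (-21) + 21 = -49
Step 2: Take absolute value.
det(P(-7,7,-3)) = |-49| = 49

49


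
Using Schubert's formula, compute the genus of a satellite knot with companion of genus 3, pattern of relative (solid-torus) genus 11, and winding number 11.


Schubert: g(satellite) = g_rel(pattern) + |winding| * g(companion),
where g_rel(pattern) is the genus of the pattern relative to the solid torus.
= 11 + 11 * 3
= 11 + 33 = 44

44


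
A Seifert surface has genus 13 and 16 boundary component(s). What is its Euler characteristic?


chi = 2 - 2g - b
= 2 - 2*13 - 16
= 2 - 26 - 16 = -40

-40


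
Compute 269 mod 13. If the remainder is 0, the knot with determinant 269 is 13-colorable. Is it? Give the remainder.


Step 1: A knot is p-colorable if and only if p divides its determinant.
Step 2: Compute 269 mod 13.
269 = 20 * 13 + 9
Step 3: 269 mod 13 = 9
Step 4: The knot is 13-colorable: no

9


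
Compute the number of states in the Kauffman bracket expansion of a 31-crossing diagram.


Each crossing contributes 2 choices (A-smoothing or B-smoothing).
Total states = 2^31 = 2147483648

2147483648


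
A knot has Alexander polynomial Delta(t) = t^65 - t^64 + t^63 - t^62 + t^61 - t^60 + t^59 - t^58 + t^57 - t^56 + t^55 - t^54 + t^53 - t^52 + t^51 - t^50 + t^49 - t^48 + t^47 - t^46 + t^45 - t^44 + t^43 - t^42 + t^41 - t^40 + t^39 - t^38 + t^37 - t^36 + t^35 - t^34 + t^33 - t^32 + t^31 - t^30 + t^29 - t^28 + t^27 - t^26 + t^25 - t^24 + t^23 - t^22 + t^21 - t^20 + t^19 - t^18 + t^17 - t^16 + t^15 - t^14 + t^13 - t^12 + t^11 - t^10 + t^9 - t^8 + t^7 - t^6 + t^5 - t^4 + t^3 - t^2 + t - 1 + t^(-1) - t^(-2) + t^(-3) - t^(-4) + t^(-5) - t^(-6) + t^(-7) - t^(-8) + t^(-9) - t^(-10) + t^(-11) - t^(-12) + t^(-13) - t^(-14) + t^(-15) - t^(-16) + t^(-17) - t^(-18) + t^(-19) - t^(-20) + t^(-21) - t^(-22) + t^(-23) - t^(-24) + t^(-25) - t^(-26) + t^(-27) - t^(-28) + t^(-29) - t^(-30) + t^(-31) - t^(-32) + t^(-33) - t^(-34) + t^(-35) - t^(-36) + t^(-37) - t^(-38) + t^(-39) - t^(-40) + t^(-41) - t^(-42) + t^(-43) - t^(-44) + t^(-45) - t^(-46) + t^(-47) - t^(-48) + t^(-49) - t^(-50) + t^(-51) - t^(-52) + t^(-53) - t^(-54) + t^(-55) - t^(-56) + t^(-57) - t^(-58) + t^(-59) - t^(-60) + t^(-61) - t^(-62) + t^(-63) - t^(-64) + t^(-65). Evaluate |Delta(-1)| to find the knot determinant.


Step 1: The polynomial has 131 terms with alternating signs, exponents from 65 down to -65.
Step 2: Substitute t = -1. The i-th term has coefficient (-1)^i and exponent (m-i),
  so its value is (-1)^i * (-1)^(m-i) = (-1)^m = -1 for every i.
Step 3: All 131 terms equal -1, so Delta(-1) = 131 * (-1) = -131
Step 4: |Delta(-1)| = 131

131


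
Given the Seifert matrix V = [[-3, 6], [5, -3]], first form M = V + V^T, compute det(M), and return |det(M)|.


Step 1: Form V + V^T where V = [[-3, 6], [5, -3]]
  V^T = [[-3, 5], [6, -3]]
  V + V^T = [[-6, 11], [11, -6]]
Step 2: det(V + V^T) = (-6)*(-6) - 11*11
  = 36 - 121 = -85
Step 3: Knot determinant = |det(V + V^T)| = |-85| = 85

85


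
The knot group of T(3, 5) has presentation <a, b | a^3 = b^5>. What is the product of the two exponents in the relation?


The relation is a^3 = b^5.
Product of exponents = 3 * 5
= 15

15


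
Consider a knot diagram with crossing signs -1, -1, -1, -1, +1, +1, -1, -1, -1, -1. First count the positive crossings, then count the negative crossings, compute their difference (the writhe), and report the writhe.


Step 1: Count positive crossings (+1).
Positive crossings: 2
Step 2: Count negative crossings (-1).
Negative crossings: 8
Step 3: Writhe = (positive) - (negative)
w = 2 - 8 = -6
Step 4: |w| = 6, and w is negative

-6


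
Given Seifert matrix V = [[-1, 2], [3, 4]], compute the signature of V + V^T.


Step 1: V + V^T = [[-2, 5], [5, 8]]
Step 2: trace = 6, det = -41
Step 3: Discriminant = 6^2 - 4*(-41) = 200
Step 4: Eigenvalues: 10.0711, -4.07107
Step 5: Signature = (# positive eigenvalues) - (# negative eigenvalues) = 0

0


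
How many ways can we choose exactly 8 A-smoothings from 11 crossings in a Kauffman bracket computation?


We choose which 8 of 11 crossings get A-smoothings.
C(11, 8) = 11! / (8! * 3!)
= 165

165


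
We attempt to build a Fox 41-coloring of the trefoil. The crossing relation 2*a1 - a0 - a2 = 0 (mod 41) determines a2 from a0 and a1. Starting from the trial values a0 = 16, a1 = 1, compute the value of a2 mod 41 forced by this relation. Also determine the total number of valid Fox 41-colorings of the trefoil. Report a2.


Step 1: Apply the given crossing relation 2*a1 - a0 - a2 = 0 (mod 41).
  a2 = 2*a1 - a0 mod 41
  a2 = 2*1 - 16 mod 41
  a2 = 2 - 16 mod 41
  a2 = -14 mod 41 = 27
Step 2: The trefoil has determinant 3.
  Number of Fox p-colorings (p prime) is p^2 if p = 3, else p.
  Since 41 does not divide 3, only trivial (constant) colorings exist.
  (So the trial a0 = 16, a1 = 1 with a0 != a1 does NOT extend to a valid coloring of the whole trefoil: the other two crossing relations require 3*(a1 - a0) = 0 (mod 41), which fails.)
  Total colorings = 41
Step 3: a2 = 27, total Fox 41-colorings = 41

27


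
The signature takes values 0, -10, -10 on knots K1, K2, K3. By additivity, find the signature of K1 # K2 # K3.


The signature is additive under connected sum.
signature(K1 # K2 # K3) = (0) + (-10) + (-10)
= -20

-20


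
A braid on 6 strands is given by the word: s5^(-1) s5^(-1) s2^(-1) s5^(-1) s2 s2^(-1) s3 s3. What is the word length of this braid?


The word length counts the number of generators (including inverses).
Listing each generator: s5^(-1), s5^(-1), s2^(-1), s5^(-1), s2, s2^(-1), s3, s3
There are 8 generators in this braid word.

8


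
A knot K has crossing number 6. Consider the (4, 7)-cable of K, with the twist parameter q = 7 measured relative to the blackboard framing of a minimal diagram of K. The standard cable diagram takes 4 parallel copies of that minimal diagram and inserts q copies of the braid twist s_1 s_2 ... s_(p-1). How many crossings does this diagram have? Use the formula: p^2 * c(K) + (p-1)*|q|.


Step 1: Each of the c(K) crossings of the companion diagram becomes p*p = p^2 crossings among the p parallel strands, and each of the |q| twists s_1 s_2 ... s_(p-1) adds (p-1) crossings.
  Crossings = p^2 * c(K) + (p-1)*|q|
Step 2: = 4^2 * 6 + (4-1)*7
Step 3: = 16*6 + 3*7
Step 4: = 96 + 21 = 117

117


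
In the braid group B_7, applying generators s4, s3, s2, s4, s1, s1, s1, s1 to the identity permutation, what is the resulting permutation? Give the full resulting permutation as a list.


Starting with identity [1, 2, 3, 4, 5, 6, 7].
Apply generators in sequence:
  After s4: [1, 2, 3, 5, 4, 6, 7]
  After s3: [1, 2, 5, 3, 4, 6, 7]
  After s2: [1, 5, 2, 3, 4, 6, 7]
  After s4: [1, 5, 2, 4, 3, 6, 7]
  After s1: [5, 1, 2, 4, 3, 6, 7]
  After s1: [1, 5, 2, 4, 3, 6, 7]
  After s1: [5, 1, 2, 4, 3, 6, 7]
  After s1: [1, 5, 2, 4, 3, 6, 7]
Final permutation: [1, 5, 2, 4, 3, 6, 7]

[1, 5, 2, 4, 3, 6, 7]


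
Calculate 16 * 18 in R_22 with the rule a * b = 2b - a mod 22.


16 * 18 = 2*18 - 16 mod 22
= 36 - 16 mod 22
= 20 mod 22 = 20

20


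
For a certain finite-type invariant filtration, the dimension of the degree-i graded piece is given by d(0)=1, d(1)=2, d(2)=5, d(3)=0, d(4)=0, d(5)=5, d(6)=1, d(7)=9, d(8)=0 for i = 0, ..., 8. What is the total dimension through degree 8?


Total dimension = d(0) + d(1) + ... + d(8)
= 1 + 2 + 5 + 0 + 0 + 5 + 1 + 9 + 0
= 23

23


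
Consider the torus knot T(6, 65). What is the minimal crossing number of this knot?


For a torus knot T(p, q) with gcd(p,q)=1,
the crossing number is min(p*(q-1), q*(p-1)).
p*(q-1) = 6*64 = 384
q*(p-1) = 65*5 = 325
min(384, 325) = 325

325


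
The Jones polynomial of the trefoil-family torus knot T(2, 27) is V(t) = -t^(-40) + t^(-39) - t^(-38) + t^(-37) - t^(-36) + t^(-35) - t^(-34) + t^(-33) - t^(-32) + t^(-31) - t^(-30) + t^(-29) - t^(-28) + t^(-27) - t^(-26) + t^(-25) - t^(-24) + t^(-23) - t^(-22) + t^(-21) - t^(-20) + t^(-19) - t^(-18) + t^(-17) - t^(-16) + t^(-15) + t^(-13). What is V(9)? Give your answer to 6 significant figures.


Substituting t = 9 into V(t) = -t^(-40) + t^(-39) - t^(-38) + t^(-37) - t^(-36) + t^(-35) - t^(-34) + t^(-33) - t^(-32) + t^(-31) - t^(-30) + t^(-29) - t^(-28) + t^(-27) - t^(-26) + t^(-25) - t^(-24) + t^(-23) - t^(-22) + t^(-21) - t^(-20) + t^(-19) - t^(-18) + t^(-17) - t^(-16) + t^(-15) + t^(-13):
  (-)t^(-40) = -6.7655e-39
  (+)t^(-39) = 6.08895e-38
  (-)t^(-38) = -5.48005e-37
  (+)t^(-37) = 4.93205e-36
  (-)t^(-36) = -4.43884e-35
  (+)t^(-35) = 3.99496e-34
  (-)t^(-34) = -3.59546e-33
  (+)t^(-33) = 3.23592e-32
  (-)t^(-32) = -2.91232e-31
  (+)t^(-31) = 2.62109e-30
  (-)t^(-30) = -2.35898e-29
  (+)t^(-29) = 2.12308e-28
  (-)t^(-28) = -1.91078e-27
  (+)t^(-27) = 1.7197e-26
  (-)t^(-26) = -1.54773e-25
  (+)t^(-25) = 1.39296e-24
  (-)t^(-24) = -1.25366e-23
  (+)t^(-23) = 1.12829e-22
  (-)t^(-22) = -1.01546e-21
  (+)t^(-21) = 9.13918e-21
  (-)t^(-20) = -8.22526e-20
  (+)t^(-19) = 7.40274e-19
  (-)t^(-18) = -6.66246e-18
  (+)t^(-17) = 5.99622e-17
  (-)t^(-16) = -5.3966e-16
  (+)t^(-15) = 4.85694e-15
  (+)t^(-13) = 3.93412e-13
Sum = (-6.7655e-39) + (6.08895e-38) + (-5.48005e-37) + (4.93205e-36) + (-4.43884e-35) + (3.99496e-34) + (-3.59546e-33) + (3.23592e-32) + (-2.91232e-31) + (2.62109e-30) + (-2.35898e-29) + (2.12308e-28) + (-1.91078e-27) + (1.7197e-26) + (-1.54773e-25) + (1.39296e-24) + (-1.25366e-23) + (1.12829e-22) + (-1.01546e-21) + (9.13918e-21) + (-8.22526e-20) + (7.40274e-19) + (-6.66246e-18) + (5.99622e-17) + (-5.3966e-16) + (4.85694e-15) + (3.93412e-13)
= 3.977830379e-13
Rounded to 6 significant figures: 3.97783e-13

3.97783e-13


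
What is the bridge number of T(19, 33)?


The bridge number of T(p,q) is min(p,q).
min(19, 33) = 19

19


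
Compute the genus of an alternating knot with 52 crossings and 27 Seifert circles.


For alternating knots, g = (c - s + 1)/2.
= (52 - 27 + 1)/2
= 26/2 = 13

13


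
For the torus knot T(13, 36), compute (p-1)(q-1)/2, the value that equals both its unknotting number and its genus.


For a torus knot T(p,q), both the unknotting number and genus equal (p-1)(q-1)/2.
= (13-1)(36-1)/2
= 12*35/2
= 420/2 = 210

210


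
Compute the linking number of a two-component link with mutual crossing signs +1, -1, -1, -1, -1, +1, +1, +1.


Step 1: Count positive crossings: 4
Step 2: Count negative crossings: 4
Step 3: Sum of signs = 4 - 4 = 0
Step 4: Linking number = sum/2 = 0/2 = 0

0


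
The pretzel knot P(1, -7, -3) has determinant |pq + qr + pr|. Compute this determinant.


Step 1: Compute pq + qr + pr.
pq = 1*(-7) = -7
qr = (-7)*(-3) = 21
pr = 1*(-3) = -3
pq + qr + pr = -7 + 21 + (-3) = 11
Step 2: Take absolute value.
det(P(1,-7,-3)) = |11| = 11

11


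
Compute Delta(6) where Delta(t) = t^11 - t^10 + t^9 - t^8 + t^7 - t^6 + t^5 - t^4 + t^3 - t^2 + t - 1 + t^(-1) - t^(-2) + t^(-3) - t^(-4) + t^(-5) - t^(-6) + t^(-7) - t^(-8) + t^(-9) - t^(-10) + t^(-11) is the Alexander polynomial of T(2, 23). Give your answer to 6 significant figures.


Substituting t = 6 into Delta(t) = t^11 - t^10 + t^9 - t^8 + t^7 - t^6 + t^5 - t^4 + t^3 - t^2 + t - 1 + t^(-1) - t^(-2) + t^(-3) - t^(-4) + t^(-5) - t^(-6) + t^(-7) - t^(-8) + t^(-9) - t^(-10) + t^(-11):
Term values: (362797056) + (-60466176) + (10077696) + (-1679616) + (279936) + (-46656) + (7776) + (-1296) + (216) + (-36) + (6) + (-1) + (0.166667) + (-0.0277778) + (0.00462963) + (-0.000771605) + (0.000128601) + (-2.14335e-05) + (3.57225e-06) + (-5.95374e-07) + (9.9229e-08) + (-1.65382e-08) + (2.75636e-09)
Sum = 310968905.1
Rounded to 6 significant figures: 3.10969e+08

3.10969e+08


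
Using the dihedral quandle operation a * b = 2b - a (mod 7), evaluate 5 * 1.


5 * 1 = 2*1 - 5 mod 7
= 2 - 5 mod 7
= -3 mod 7 = 4

4


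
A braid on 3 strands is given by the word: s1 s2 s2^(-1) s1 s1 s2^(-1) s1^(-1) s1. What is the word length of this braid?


The word length counts the number of generators (including inverses).
Listing each generator: s1, s2, s2^(-1), s1, s1, s2^(-1), s1^(-1), s1
There are 8 generators in this braid word.

8


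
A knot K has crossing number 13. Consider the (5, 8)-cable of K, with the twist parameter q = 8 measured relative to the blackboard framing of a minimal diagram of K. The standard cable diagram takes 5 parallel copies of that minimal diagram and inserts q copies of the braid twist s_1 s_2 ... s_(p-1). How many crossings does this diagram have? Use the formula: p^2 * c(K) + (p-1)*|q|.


Step 1: Each of the c(K) crossings of the companion diagram becomes p*p = p^2 crossings among the p parallel strands, and each of the |q| twists s_1 s_2 ... s_(p-1) adds (p-1) crossings.
  Crossings = p^2 * c(K) + (p-1)*|q|
Step 2: = 5^2 * 13 + (5-1)*8
Step 3: = 25*13 + 4*8
Step 4: = 325 + 32 = 357

357


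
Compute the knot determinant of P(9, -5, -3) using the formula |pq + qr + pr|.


Step 1: Compute pq + qr + pr.
pq = 9*(-5) = -45
qr = (-5)*(-3) = 15
pr = 9*(-3) = -27
pq + qr + pr = -45 + 15 + (-27) = -57
Step 2: Take absolute value.
det(P(9,-5,-3)) = |-57| = 57

57


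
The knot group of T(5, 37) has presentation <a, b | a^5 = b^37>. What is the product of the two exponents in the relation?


The relation is a^5 = b^37.
Product of exponents = 5 * 37
= 185

185


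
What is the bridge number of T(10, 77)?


The bridge number of T(p,q) is min(p,q).
min(10, 77) = 10

10


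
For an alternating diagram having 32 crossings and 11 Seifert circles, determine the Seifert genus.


For alternating knots, g = (c - s + 1)/2.
= (32 - 11 + 1)/2
= 22/2 = 11

11


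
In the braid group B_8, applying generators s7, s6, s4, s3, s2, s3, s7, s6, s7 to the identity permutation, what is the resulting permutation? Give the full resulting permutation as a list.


Starting with identity [1, 2, 3, 4, 5, 6, 7, 8].
Apply generators in sequence:
  After s7: [1, 2, 3, 4, 5, 6, 8, 7]
  After s6: [1, 2, 3, 4, 5, 8, 6, 7]
  After s4: [1, 2, 3, 5, 4, 8, 6, 7]
  After s3: [1, 2, 5, 3, 4, 8, 6, 7]
  After s2: [1, 5, 2, 3, 4, 8, 6, 7]
  After s3: [1, 5, 3, 2, 4, 8, 6, 7]
  After s7: [1, 5, 3, 2, 4, 8, 7, 6]
  After s6: [1, 5, 3, 2, 4, 7, 8, 6]
  After s7: [1, 5, 3, 2, 4, 7, 6, 8]
Final permutation: [1, 5, 3, 2, 4, 7, 6, 8]

[1, 5, 3, 2, 4, 7, 6, 8]


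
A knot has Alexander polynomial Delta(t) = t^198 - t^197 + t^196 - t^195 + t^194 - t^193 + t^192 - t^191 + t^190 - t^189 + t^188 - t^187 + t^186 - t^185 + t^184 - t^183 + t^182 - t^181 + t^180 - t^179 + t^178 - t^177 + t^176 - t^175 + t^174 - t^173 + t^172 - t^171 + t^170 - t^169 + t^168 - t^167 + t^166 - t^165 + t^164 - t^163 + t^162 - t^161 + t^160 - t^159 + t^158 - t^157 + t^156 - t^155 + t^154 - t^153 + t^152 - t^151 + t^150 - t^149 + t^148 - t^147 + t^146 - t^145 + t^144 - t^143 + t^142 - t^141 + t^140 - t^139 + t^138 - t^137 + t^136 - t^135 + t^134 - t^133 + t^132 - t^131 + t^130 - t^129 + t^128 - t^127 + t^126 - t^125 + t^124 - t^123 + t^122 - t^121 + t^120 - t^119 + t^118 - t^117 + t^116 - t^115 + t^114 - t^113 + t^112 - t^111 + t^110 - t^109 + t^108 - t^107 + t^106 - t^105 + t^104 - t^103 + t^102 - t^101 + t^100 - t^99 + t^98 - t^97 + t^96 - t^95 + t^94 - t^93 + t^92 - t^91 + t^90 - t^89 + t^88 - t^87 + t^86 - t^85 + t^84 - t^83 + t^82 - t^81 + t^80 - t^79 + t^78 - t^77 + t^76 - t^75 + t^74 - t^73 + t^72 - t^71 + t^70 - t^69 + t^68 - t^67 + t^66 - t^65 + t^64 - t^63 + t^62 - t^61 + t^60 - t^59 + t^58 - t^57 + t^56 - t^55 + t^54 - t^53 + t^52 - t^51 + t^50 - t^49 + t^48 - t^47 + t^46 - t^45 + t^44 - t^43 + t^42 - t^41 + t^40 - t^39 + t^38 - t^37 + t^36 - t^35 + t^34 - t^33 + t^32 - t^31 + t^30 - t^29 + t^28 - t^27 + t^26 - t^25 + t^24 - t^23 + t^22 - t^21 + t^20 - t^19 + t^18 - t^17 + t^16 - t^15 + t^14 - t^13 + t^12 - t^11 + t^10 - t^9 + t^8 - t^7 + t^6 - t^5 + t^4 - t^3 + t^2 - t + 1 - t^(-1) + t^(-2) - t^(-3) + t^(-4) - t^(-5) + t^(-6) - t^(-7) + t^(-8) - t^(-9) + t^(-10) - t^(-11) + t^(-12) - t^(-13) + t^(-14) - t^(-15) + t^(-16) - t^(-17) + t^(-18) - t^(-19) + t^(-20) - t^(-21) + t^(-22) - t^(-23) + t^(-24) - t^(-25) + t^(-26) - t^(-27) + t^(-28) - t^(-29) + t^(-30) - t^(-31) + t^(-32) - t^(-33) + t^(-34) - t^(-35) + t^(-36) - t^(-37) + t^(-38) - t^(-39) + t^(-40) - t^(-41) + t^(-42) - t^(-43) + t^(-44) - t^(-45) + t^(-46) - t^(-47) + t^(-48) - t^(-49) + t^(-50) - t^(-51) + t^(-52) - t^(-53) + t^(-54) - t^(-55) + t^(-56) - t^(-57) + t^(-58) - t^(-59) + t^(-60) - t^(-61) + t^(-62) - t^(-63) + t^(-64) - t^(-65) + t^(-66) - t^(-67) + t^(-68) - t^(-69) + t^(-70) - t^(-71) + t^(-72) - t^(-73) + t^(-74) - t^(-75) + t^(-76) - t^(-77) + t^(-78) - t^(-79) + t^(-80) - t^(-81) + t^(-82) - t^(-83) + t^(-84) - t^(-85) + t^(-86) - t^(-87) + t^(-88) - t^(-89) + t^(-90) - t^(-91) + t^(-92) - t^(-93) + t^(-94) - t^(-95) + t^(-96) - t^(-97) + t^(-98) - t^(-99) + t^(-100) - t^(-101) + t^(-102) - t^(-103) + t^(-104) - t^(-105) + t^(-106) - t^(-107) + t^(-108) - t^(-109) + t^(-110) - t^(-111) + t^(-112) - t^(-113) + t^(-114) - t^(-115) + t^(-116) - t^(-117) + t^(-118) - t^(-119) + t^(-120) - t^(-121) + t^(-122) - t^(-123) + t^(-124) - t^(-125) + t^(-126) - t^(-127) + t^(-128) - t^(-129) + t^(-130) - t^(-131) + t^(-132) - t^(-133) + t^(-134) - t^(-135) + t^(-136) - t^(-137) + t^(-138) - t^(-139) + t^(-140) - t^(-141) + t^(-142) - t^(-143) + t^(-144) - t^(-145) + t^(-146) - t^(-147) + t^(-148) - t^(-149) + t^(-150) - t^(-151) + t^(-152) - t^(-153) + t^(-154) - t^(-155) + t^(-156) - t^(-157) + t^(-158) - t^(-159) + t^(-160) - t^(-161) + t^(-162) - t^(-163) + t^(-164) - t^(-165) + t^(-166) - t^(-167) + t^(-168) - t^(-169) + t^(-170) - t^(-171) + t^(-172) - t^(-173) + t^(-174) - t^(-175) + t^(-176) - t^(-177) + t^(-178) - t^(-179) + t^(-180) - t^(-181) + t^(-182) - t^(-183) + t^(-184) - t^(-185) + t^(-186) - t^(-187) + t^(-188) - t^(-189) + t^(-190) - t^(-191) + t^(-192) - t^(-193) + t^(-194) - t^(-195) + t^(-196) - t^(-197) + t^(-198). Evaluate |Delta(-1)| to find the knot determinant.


Step 1: The polynomial has 397 terms with alternating signs, exponents from 198 down to -198.
Step 2: Substitute t = -1. The i-th term has coefficient (-1)^i and exponent (m-i),
  so its value is (-1)^i * (-1)^(m-i) = (-1)^m = 1 for every i.
Step 3: All 397 terms equal 1, so Delta(-1) = 397 * (1) = 397
Step 4: |Delta(-1)| = 397

397


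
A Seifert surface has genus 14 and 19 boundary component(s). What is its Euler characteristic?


chi = 2 - 2g - b
= 2 - 2*14 - 19
= 2 - 28 - 19 = -45

-45


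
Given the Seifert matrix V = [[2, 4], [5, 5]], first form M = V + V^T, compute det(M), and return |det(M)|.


Step 1: Form V + V^T where V = [[2, 4], [5, 5]]
  V^T = [[2, 5], [4, 5]]
  V + V^T = [[4, 9], [9, 10]]
Step 2: det(V + V^T) = 4*10 - 9*9
  = 40 - 81 = -41
Step 3: Knot determinant = |det(V + V^T)| = |-41| = 41

41


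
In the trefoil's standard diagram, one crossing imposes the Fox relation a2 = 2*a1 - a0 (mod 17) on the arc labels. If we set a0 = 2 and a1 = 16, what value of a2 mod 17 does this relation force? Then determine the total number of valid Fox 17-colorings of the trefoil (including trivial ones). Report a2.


Step 1: Apply the given crossing relation 2*a1 - a0 - a2 = 0 (mod 17).
  a2 = 2*a1 - a0 mod 17
  a2 = 2*16 - 2 mod 17
  a2 = 32 - 2 mod 17
  a2 = 30 mod 17 = 13
Step 2: The trefoil has determinant 3.
  Number of Fox p-colorings (p prime) is p^2 if p = 3, else p.
  Since 17 does not divide 3, only trivial (constant) colorings exist.
  (So the trial a0 = 2, a1 = 16 with a0 != a1 does NOT extend to a valid coloring of the whole trefoil: the other two crossing relations require 3*(a1 - a0) = 0 (mod 17), which fails.)
  Total colorings = 17
Step 3: a2 = 13, total Fox 17-colorings = 17

13


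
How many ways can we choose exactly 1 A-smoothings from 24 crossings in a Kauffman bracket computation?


We choose which 1 of 24 crossings get A-smoothings.
C(24, 1) = 24! / (1! * 23!)
= 24

24


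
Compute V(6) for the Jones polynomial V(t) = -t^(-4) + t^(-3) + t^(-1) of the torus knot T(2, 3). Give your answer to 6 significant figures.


Substituting t = 6 into V(t) = -t^(-4) + t^(-3) + t^(-1):
  (-)t^(-4) = -0.000771605
  (+)t^(-3) = 0.00462963
  (+)t^(-1) = 0.166667
Sum = (-0.000771605) + (0.00462963) + (0.166667)
= 0.1705246914
Rounded to 6 significant figures: 0.170525

0.170525


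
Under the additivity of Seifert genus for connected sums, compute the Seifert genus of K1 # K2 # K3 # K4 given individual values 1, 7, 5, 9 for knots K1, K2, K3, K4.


The Seifert genus is additive under connected sum.
Seifert genus(K1 # K2 # K3 # K4) = (1) + (7) + (5) + (9)
= 22

22


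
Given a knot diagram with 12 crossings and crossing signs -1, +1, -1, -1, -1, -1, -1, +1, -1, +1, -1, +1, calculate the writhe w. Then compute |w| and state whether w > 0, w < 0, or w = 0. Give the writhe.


Step 1: Count positive crossings (+1).
Positive crossings: 4
Step 2: Count negative crossings (-1).
Negative crossings: 8
Step 3: Writhe = (positive) - (negative)
w = 4 - 8 = -4
Step 4: |w| = 4, and w is negative

-4


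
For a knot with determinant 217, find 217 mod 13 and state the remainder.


Step 1: A knot is p-colorable if and only if p divides its determinant.
Step 2: Compute 217 mod 13.
217 = 16 * 13 + 9
Step 3: 217 mod 13 = 9
Step 4: The knot is 13-colorable: no

9


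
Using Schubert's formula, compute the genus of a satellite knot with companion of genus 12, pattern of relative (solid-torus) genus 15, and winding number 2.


Schubert: g(satellite) = g_rel(pattern) + |winding| * g(companion),
where g_rel(pattern) is the genus of the pattern relative to the solid torus.
= 15 + 2 * 12
= 15 + 24 = 39

39


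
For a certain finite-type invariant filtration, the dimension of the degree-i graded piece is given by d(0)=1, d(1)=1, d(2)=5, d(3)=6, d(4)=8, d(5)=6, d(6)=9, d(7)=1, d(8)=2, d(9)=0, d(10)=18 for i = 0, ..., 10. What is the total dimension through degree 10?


Total dimension = d(0) + d(1) + ... + d(10)
= 1 + 1 + 5 + 6 + 8 + 6 + 9 + 1 + 2 + 0 + 18
= 57

57


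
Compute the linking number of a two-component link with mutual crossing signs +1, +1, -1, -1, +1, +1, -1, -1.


Step 1: Count positive crossings: 4
Step 2: Count negative crossings: 4
Step 3: Sum of signs = 4 - 4 = 0
Step 4: Linking number = sum/2 = 0/2 = 0

0


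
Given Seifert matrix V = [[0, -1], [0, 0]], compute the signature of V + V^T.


Step 1: V + V^T = [[0, -1], [-1, 0]]
Step 2: trace = 0, det = -1
Step 3: Discriminant = 0^2 - 4*(-1) = 4
Step 4: Eigenvalues: 1, -1
Step 5: Signature = (# positive eigenvalues) - (# negative eigenvalues) = 0

0


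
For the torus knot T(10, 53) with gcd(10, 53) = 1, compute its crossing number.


For a torus knot T(p, q) with gcd(p,q)=1,
the crossing number is min(p*(q-1), q*(p-1)).
p*(q-1) = 10*52 = 520
q*(p-1) = 53*9 = 477
min(520, 477) = 477

477


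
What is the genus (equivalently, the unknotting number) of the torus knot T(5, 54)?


For a torus knot T(p,q), both the unknotting number and genus equal (p-1)(q-1)/2.
= (5-1)(54-1)/2
= 4*53/2
= 212/2 = 106

106


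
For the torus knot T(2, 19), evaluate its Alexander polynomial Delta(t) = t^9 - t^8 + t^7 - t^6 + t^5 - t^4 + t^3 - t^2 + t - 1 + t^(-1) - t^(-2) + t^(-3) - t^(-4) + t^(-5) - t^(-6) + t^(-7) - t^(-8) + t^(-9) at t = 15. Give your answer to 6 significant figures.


Substituting t = 15 into Delta(t) = t^9 - t^8 + t^7 - t^6 + t^5 - t^4 + t^3 - t^2 + t - 1 + t^(-1) - t^(-2) + t^(-3) - t^(-4) + t^(-5) - t^(-6) + t^(-7) - t^(-8) + t^(-9):
Term values: (38443359375) + (-2562890625) + (170859375) + (-11390625) + (759375) + (-50625) + (3375) + (-225) + (15) + (-1) + (0.0666667) + (-0.00444444) + (0.000296296) + (-1.97531e-05) + (1.31687e-06) + (-8.77915e-08) + (5.85277e-09) + (-3.90184e-10) + (2.60123e-11)
Sum = 3.604064941e+10
Rounded to 6 significant figures: 3.60406e+10

3.60406e+10


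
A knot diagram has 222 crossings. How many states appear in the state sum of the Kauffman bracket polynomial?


Each crossing contributes 2 choices (A-smoothing or B-smoothing).
Total states = 2^222 = 6739986666787659948666753771754907668409286105635143120275902562304

6739986666787659948666753771754907668409286105635143120275902562304


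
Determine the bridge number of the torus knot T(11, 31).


The bridge number of T(p,q) is min(p,q).
min(11, 31) = 11

11


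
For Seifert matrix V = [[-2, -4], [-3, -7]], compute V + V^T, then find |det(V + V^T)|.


Step 1: Form V + V^T where V = [[-2, -4], [-3, -7]]
  V^T = [[-2, -3], [-4, -7]]
  V + V^T = [[-4, -7], [-7, -14]]
Step 2: det(V + V^T) = (-4)*(-14) - (-7)*(-7)
  = 56 - 49 = 7
Step 3: Knot determinant = |det(V + V^T)| = |7| = 7

7


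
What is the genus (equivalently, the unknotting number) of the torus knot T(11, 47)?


For a torus knot T(p,q), both the unknotting number and genus equal (p-1)(q-1)/2.
= (11-1)(47-1)/2
= 10*46/2
= 460/2 = 230

230


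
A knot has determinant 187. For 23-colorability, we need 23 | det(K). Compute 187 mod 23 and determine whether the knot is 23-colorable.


Step 1: A knot is p-colorable if and only if p divides its determinant.
Step 2: Compute 187 mod 23.
187 = 8 * 23 + 3
Step 3: 187 mod 23 = 3
Step 4: The knot is 23-colorable: no

3


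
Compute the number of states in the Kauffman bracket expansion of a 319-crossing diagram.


Each crossing contributes 2 choices (A-smoothing or B-smoothing).
Total states = 2^319 = 1067993517960455041197510853084776057301352261178326384973520803911109862890320275011481043468288

1067993517960455041197510853084776057301352261178326384973520803911109862890320275011481043468288


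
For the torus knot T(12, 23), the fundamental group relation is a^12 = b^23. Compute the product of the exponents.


The relation is a^12 = b^23.
Product of exponents = 12 * 23
= 276

276


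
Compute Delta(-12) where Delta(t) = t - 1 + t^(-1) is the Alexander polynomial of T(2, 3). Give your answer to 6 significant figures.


Substituting t = -12 into Delta(t) = t - 1 + t^(-1):
Term values: (-12) + (-1) + (-0.0833333)
Sum = -13.08333333
Rounded to 6 significant figures: -13.0833

-13.0833


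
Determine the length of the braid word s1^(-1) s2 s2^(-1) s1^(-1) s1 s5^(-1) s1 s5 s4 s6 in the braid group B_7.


The word length counts the number of generators (including inverses).
Listing each generator: s1^(-1), s2, s2^(-1), s1^(-1), s1, s5^(-1), s1, s5, s4, s6
There are 10 generators in this braid word.

10


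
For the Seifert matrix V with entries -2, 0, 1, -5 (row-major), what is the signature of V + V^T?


Step 1: V + V^T = [[-4, 1], [1, -10]]
Step 2: trace = -14, det = 39
Step 3: Discriminant = (-14)^2 - 4*39 = 40
Step 4: Eigenvalues: -3.83772, -10.1623
Step 5: Signature = (# positive eigenvalues) - (# negative eigenvalues) = -2

-2


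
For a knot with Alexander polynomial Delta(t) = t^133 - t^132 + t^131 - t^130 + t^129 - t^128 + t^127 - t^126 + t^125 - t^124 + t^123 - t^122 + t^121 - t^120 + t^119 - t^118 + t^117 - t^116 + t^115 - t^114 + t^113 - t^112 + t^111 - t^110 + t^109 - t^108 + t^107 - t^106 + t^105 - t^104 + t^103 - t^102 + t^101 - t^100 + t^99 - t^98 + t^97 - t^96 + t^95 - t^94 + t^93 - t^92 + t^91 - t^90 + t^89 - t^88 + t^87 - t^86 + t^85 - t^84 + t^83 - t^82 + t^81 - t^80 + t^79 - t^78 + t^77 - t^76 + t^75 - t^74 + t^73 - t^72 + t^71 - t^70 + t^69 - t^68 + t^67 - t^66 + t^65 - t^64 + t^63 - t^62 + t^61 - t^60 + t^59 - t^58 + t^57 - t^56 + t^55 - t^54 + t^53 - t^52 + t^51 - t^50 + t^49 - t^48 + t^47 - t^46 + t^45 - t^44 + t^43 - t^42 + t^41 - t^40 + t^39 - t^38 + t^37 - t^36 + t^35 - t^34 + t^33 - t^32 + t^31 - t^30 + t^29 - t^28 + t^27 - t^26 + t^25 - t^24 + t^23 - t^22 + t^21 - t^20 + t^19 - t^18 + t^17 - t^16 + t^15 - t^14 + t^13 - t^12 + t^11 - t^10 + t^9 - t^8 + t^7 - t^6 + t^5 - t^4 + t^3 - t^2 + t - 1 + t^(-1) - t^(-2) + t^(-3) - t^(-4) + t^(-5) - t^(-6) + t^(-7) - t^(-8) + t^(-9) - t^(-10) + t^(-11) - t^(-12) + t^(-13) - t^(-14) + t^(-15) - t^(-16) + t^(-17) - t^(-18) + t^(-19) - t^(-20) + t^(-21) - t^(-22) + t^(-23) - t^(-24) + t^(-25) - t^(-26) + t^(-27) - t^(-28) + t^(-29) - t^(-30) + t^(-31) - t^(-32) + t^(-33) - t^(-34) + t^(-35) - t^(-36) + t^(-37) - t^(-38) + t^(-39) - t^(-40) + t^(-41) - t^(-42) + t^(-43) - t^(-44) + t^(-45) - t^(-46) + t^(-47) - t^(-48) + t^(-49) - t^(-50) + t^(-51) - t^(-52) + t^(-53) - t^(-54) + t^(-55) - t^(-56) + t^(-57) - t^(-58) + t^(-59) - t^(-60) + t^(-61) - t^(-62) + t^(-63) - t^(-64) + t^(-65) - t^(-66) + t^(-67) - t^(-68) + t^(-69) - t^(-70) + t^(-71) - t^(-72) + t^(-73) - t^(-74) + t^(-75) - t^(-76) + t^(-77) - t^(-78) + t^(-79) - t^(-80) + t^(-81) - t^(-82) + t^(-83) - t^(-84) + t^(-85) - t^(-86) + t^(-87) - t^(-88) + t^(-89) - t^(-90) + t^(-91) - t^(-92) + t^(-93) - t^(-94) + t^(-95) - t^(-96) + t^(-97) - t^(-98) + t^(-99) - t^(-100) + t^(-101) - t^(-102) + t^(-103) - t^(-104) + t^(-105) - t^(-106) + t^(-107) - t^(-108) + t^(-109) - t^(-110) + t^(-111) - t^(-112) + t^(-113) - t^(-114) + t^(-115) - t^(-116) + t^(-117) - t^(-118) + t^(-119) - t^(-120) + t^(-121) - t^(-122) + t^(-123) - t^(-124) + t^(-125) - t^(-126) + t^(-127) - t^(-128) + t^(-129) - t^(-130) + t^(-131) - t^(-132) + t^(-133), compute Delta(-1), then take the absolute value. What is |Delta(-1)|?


Step 1: The polynomial has 267 terms with alternating signs, exponents from 133 down to -133.
Step 2: Substitute t = -1. The i-th term has coefficient (-1)^i and exponent (m-i),
  so its value is (-1)^i * (-1)^(m-i) = (-1)^m = -1 for every i.
Step 3: All 267 terms equal -1, so Delta(-1) = 267 * (-1) = -267
Step 4: |Delta(-1)| = 267

267


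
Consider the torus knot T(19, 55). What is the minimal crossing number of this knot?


For a torus knot T(p, q) with gcd(p,q)=1,
the crossing number is min(p*(q-1), q*(p-1)).
p*(q-1) = 19*54 = 1026
q*(p-1) = 55*18 = 990
min(1026, 990) = 990

990


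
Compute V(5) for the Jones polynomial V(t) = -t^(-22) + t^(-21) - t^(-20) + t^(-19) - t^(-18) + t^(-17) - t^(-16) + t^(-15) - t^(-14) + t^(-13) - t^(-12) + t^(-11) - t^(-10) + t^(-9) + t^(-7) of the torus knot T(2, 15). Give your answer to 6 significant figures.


Substituting t = 5 into V(t) = -t^(-22) + t^(-21) - t^(-20) + t^(-19) - t^(-18) + t^(-17) - t^(-16) + t^(-15) - t^(-14) + t^(-13) - t^(-12) + t^(-11) - t^(-10) + t^(-9) + t^(-7):
  (-)t^(-22) = -4.1943e-16
  (+)t^(-21) = 2.09715e-15
  (-)t^(-20) = -1.04858e-14
  (+)t^(-19) = 5.24288e-14
  (-)t^(-18) = -2.62144e-13
  (+)t^(-17) = 1.31072e-12
  (-)t^(-16) = -6.5536e-12
  (+)t^(-15) = 3.2768e-11
  (-)t^(-14) = -1.6384e-10
  (+)t^(-13) = 8.192e-10
  (-)t^(-12) = -4.096e-09
  (+)t^(-11) = 2.048e-08
  (-)t^(-10) = -1.024e-07
  (+)t^(-9) = 5.12e-07
  (+)t^(-7) = 1.28e-05
Sum = (-4.1943e-16) + (2.09715e-15) + (-1.04858e-14) + (5.24288e-14) + (-2.62144e-13) + (1.31072e-12) + (-6.5536e-12) + (3.2768e-11) + (-1.6384e-10) + (8.192e-10) + (-4.096e-09) + (2.048e-08) + (-1.024e-07) + (5.12e-07) + (1.28e-05)
= 1.322666667e-05
Rounded to 6 significant figures: 1.32267e-05

1.32267e-05


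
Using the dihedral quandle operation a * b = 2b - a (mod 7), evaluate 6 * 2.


6 * 2 = 2*2 - 6 mod 7
= 4 - 6 mod 7
= -2 mod 7 = 5

5


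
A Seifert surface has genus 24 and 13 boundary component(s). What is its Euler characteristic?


chi = 2 - 2g - b
= 2 - 2*24 - 13
= 2 - 48 - 13 = -59

-59


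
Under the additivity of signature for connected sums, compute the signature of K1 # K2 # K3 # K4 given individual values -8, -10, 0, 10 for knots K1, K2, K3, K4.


The signature is additive under connected sum.
signature(K1 # K2 # K3 # K4) = (-8) + (-10) + (0) + (10)
= -8

-8


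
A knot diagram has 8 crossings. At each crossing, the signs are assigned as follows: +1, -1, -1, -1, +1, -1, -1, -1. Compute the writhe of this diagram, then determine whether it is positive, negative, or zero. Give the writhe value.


Step 1: Count positive crossings (+1).
Positive crossings: 2
Step 2: Count negative crossings (-1).
Negative crossings: 6
Step 3: Writhe = (positive) - (negative)
w = 2 - 6 = -4
Step 4: |w| = 4, and w is negative

-4


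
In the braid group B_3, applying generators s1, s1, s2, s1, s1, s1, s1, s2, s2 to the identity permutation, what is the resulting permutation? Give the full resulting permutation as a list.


Starting with identity [1, 2, 3].
Apply generators in sequence:
  After s1: [2, 1, 3]
  After s1: [1, 2, 3]
  After s2: [1, 3, 2]
  After s1: [3, 1, 2]
  After s1: [1, 3, 2]
  After s1: [3, 1, 2]
  After s1: [1, 3, 2]
  After s2: [1, 2, 3]
  After s2: [1, 3, 2]
Final permutation: [1, 3, 2]

[1, 3, 2]


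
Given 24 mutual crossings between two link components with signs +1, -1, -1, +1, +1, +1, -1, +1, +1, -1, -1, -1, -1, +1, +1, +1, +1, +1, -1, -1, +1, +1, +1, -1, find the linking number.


Step 1: Count positive crossings: 14
Step 2: Count negative crossings: 10
Step 3: Sum of signs = 14 - 10 = 4
Step 4: Linking number = sum/2 = 4/2 = 2

2


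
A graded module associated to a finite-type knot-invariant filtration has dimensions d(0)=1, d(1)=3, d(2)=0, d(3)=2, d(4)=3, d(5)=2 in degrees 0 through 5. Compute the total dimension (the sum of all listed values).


Total dimension = d(0) + d(1) + ... + d(5)
= 1 + 3 + 0 + 2 + 3 + 2
= 11

11


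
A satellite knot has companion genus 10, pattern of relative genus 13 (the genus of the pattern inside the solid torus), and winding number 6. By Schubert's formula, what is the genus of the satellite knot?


Schubert: g(satellite) = g_rel(pattern) + |winding| * g(companion),
where g_rel(pattern) is the genus of the pattern relative to the solid torus.
= 13 + 6 * 10
= 13 + 60 = 73

73


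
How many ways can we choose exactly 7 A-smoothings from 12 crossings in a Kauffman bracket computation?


We choose which 7 of 12 crossings get A-smoothings.
C(12, 7) = 12! / (7! * 5!)
= 792

792


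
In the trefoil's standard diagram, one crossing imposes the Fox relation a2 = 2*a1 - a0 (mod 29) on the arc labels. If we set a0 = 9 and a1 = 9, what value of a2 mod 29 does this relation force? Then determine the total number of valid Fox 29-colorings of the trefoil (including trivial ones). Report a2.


Step 1: Apply the given crossing relation 2*a1 - a0 - a2 = 0 (mod 29).
  a2 = 2*a1 - a0 mod 29
  a2 = 2*9 - 9 mod 29
  a2 = 18 - 9 mod 29
  a2 = 9 mod 29 = 9
Step 2: The trefoil has determinant 3.
  Number of Fox p-colorings (p prime) is p^2 if p = 3, else p.
  Since 29 does not divide 3, only trivial (constant) colorings exist.
  (Here a0 = a1 = a2 = 9, the constant coloring, which is valid.)
  Total colorings = 29
Step 3: a2 = 9, total Fox 29-colorings = 29

9


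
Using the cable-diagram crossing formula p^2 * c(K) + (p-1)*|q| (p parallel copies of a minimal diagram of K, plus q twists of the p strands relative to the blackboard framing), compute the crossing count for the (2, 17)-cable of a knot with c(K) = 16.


Step 1: Each of the c(K) crossings of the companion diagram becomes p*p = p^2 crossings among the p parallel strands, and each of the |q| twists s_1 s_2 ... s_(p-1) adds (p-1) crossings.
  Crossings = p^2 * c(K) + (p-1)*|q|
Step 2: = 2^2 * 16 + (2-1)*17
Step 3: = 4*16 + 1*17
Step 4: = 64 + 17 = 81

81


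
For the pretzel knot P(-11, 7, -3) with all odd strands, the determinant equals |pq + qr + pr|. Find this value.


Step 1: Compute pq + qr + pr.
pq = (-11)*7 = -77
qr = 7*(-3) = -21
pr = (-11)*(-3) = 33
pq + qr + pr = -77 + (-21) + 33 = -65
Step 2: Take absolute value.
det(P(-11,7,-3)) = |-65| = 65

65


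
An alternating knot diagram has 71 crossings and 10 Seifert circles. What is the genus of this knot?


For alternating knots, g = (c - s + 1)/2.
= (71 - 10 + 1)/2
= 62/2 = 31

31


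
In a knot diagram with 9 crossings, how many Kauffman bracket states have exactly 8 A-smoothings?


We choose which 8 of 9 crossings get A-smoothings.
C(9, 8) = 9! / (8! * 1!)
= 9

9


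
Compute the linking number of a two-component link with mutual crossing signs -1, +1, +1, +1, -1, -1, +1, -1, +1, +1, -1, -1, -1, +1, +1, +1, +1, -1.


Step 1: Count positive crossings: 10
Step 2: Count negative crossings: 8
Step 3: Sum of signs = 10 - 8 = 2
Step 4: Linking number = sum/2 = 2/2 = 1

1


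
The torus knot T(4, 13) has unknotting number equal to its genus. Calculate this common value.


For a torus knot T(p,q), both the unknotting number and genus equal (p-1)(q-1)/2.
= (4-1)(13-1)/2
= 3*12/2
= 36/2 = 18

18


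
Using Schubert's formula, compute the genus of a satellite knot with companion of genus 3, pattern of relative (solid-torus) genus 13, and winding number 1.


Schubert: g(satellite) = g_rel(pattern) + |winding| * g(companion),
where g_rel(pattern) is the genus of the pattern relative to the solid torus.
= 13 + 1 * 3
= 13 + 3 = 16

16


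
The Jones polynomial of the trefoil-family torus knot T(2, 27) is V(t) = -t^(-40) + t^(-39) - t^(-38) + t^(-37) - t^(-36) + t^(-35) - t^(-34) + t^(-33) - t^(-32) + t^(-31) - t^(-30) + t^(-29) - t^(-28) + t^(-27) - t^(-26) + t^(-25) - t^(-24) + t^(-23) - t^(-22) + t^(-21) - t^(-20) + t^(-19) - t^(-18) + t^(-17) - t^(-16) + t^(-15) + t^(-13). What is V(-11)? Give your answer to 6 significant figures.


Substituting t = -11 into V(t) = -t^(-40) + t^(-39) - t^(-38) + t^(-37) - t^(-36) + t^(-35) - t^(-34) + t^(-33) - t^(-32) + t^(-31) - t^(-30) + t^(-29) - t^(-28) + t^(-27) - t^(-26) + t^(-25) - t^(-24) + t^(-23) - t^(-22) + t^(-21) - t^(-20) + t^(-19) - t^(-18) + t^(-17) - t^(-16) + t^(-15) + t^(-13):
  (-)t^(-40) = -2.20949e-42
  (+)t^(-39) = -2.43044e-41
  (-)t^(-38) = -2.67349e-40
  (+)t^(-37) = -2.94083e-39
  (-)t^(-36) = -3.23492e-38
  (+)t^(-35) = -3.55841e-37
  (-)t^(-34) = -3.91425e-36
  (+)t^(-33) = -4.30568e-35
  (-)t^(-32) = -4.73624e-34
  (+)t^(-31) = -5.20987e-33
  (-)t^(-30) = -5.73086e-32
  (+)t^(-29) = -6.30394e-31
  (-)t^(-28) = -6.93433e-30
  (+)t^(-27) = -7.62777e-29
  (-)t^(-26) = -8.39055e-28
  (+)t^(-25) = -9.2296e-27
  (-)t^(-24) = -1.01526e-25
  (+)t^(-23) = -1.11678e-24
  (-)t^(-22) = -1.22846e-23
  (+)t^(-21) = -1.35131e-22
  (-)t^(-20) = -1.48644e-21
  (+)t^(-19) = -1.63508e-20
  (-)t^(-18) = -1.79859e-19
  (+)t^(-17) = -1.97845e-18
  (-)t^(-16) = -2.17629e-17
  (+)t^(-15) = -2.39392e-16
  (+)t^(-13) = -2.89664e-14
Sum = (-2.20949e-42) + (-2.43044e-41) + (-2.67349e-40) + (-2.94083e-39) + (-3.23492e-38) + (-3.55841e-37) + (-3.91425e-36) + (-4.30568e-35) + (-4.73624e-34) + (-5.20987e-33) + (-5.73086e-32) + (-6.30394e-31) + (-6.93433e-30) + (-7.62777e-29) + (-8.39055e-28) + (-9.2296e-27) + (-1.01526e-25) + (-1.11678e-24) + (-1.22846e-23) + (-1.35131e-22) + (-1.48644e-21) + (-1.63508e-20) + (-1.79859e-19) + (-1.97845e-18) + (-2.17629e-17) + (-2.39392e-16) + (-2.89664e-14)
= -2.922976923e-14
Rounded to 6 significant figures: -2.92298e-14

-2.92298e-14


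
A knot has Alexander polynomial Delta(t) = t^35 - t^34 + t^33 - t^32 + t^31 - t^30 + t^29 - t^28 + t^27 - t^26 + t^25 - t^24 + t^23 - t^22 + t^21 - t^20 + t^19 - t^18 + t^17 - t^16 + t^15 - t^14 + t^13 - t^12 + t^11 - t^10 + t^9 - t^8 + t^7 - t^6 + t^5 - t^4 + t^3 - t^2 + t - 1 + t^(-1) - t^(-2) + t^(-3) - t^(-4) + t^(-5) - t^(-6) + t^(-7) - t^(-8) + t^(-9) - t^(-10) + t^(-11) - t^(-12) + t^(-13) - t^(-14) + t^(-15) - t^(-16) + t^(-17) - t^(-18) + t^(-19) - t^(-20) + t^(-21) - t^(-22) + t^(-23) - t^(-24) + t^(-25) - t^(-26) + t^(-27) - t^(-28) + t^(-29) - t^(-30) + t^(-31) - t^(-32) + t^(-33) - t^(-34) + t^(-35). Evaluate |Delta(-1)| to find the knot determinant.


Step 1: The polynomial has 71 terms with alternating signs, exponents from 35 down to -35.
Step 2: Substitute t = -1. The i-th term has coefficient (-1)^i and exponent (m-i),
  so its value is (-1)^i * (-1)^(m-i) = (-1)^m = -1 for every i.
Step 3: All 71 terms equal -1, so Delta(-1) = 71 * (-1) = -71
Step 4: |Delta(-1)| = 71

71
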